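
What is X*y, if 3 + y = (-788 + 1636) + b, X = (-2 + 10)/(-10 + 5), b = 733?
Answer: -12624/5 ≈ -2524.8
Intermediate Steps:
X = -8/5 (X = 8/(-5) = 8*(-⅕) = -8/5 ≈ -1.6000)
y = 1578 (y = -3 + ((-788 + 1636) + 733) = -3 + (848 + 733) = -3 + 1581 = 1578)
X*y = -8/5*1578 = -12624/5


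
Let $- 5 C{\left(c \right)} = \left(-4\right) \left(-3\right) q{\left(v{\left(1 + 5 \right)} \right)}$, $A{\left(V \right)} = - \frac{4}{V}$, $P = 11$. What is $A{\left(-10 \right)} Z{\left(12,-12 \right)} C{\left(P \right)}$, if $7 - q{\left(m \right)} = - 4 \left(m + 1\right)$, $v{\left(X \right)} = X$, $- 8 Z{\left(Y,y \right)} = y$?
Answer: $- \frac{252}{5} \approx -50.4$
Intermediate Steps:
$Z{\left(Y,y \right)} = - \frac{y}{8}$
$q{\left(m \right)} = 11 + 4 m$ ($q{\left(m \right)} = 7 - - 4 \left(m + 1\right) = 7 - - 4 \left(1 + m\right) = 7 - \left(-4 - 4 m\right) = 7 + \left(4 + 4 m\right) = 11 + 4 m$)
$C{\left(c \right)} = -84$ ($C{\left(c \right)} = - \frac{\left(-4\right) \left(-3\right) \left(11 + 4 \left(1 + 5\right)\right)}{5} = - \frac{12 \left(11 + 4 \cdot 6\right)}{5} = - \frac{12 \left(11 + 24\right)}{5} = - \frac{12 \cdot 35}{5} = \left(- \frac{1}{5}\right) 420 = -84$)
$A{\left(-10 \right)} Z{\left(12,-12 \right)} C{\left(P \right)} = - \frac{4}{-10} \left(\left(- \frac{1}{8}\right) \left(-12\right)\right) \left(-84\right) = \left(-4\right) \left(- \frac{1}{10}\right) \frac{3}{2} \left(-84\right) = \frac{2}{5} \cdot \frac{3}{2} \left(-84\right) = \frac{3}{5} \left(-84\right) = - \frac{252}{5}$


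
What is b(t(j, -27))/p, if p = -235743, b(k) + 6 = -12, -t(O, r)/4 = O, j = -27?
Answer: 6/78581 ≈ 7.6354e-5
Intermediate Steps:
t(O, r) = -4*O
b(k) = -18 (b(k) = -6 - 12 = -18)
b(t(j, -27))/p = -18/(-235743) = -18*(-1/235743) = 6/78581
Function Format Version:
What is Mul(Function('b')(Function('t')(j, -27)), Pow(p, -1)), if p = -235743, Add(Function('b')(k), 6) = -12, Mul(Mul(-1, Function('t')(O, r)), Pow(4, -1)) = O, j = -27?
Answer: Rational(6, 78581) ≈ 7.6354e-5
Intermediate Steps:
Function('t')(O, r) = Mul(-4, O)
Function('b')(k) = -18 (Function('b')(k) = Add(-6, -12) = -18)
Mul(Function('b')(Function('t')(j, -27)), Pow(p, -1)) = Mul(-18, Pow(-235743, -1)) = Mul(-18, Rational(-1, 235743)) = Rational(6, 78581)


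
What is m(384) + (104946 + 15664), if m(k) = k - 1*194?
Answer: 120800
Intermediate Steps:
m(k) = -194 + k (m(k) = k - 194 = -194 + k)
m(384) + (104946 + 15664) = (-194 + 384) + (104946 + 15664) = 190 + 120610 = 120800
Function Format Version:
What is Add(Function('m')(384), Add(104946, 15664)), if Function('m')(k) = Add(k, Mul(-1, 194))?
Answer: 120800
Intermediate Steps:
Function('m')(k) = Add(-194, k) (Function('m')(k) = Add(k, -194) = Add(-194, k))
Add(Function('m')(384), Add(104946, 15664)) = Add(Add(-194, 384), Add(104946, 15664)) = Add(190, 120610) = 120800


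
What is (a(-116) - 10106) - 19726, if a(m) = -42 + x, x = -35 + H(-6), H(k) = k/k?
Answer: -29908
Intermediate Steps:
H(k) = 1
x = -34 (x = -35 + 1 = -34)
a(m) = -76 (a(m) = -42 - 34 = -76)
(a(-116) - 10106) - 19726 = (-76 - 10106) - 19726 = -10182 - 19726 = -29908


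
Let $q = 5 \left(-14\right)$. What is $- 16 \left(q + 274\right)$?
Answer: $-3264$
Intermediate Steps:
$q = -70$
$- 16 \left(q + 274\right) = - 16 \left(-70 + 274\right) = \left(-16\right) 204 = -3264$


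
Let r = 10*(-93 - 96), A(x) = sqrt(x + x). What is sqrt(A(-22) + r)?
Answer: sqrt(-1890 + 2*I*sqrt(11)) ≈ 0.07629 + 43.474*I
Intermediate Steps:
A(x) = sqrt(2)*sqrt(x) (A(x) = sqrt(2*x) = sqrt(2)*sqrt(x))
r = -1890 (r = 10*(-189) = -1890)
sqrt(A(-22) + r) = sqrt(sqrt(2)*sqrt(-22) - 1890) = sqrt(sqrt(2)*(I*sqrt(22)) - 1890) = sqrt(2*I*sqrt(11) - 1890) = sqrt(-1890 + 2*I*sqrt(11))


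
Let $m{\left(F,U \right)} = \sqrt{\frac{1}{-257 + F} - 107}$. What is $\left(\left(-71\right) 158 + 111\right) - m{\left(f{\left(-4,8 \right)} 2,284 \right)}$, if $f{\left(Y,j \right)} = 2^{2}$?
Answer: $-11107 - \frac{2 i \sqrt{1658589}}{249} \approx -11107.0 - 10.344 i$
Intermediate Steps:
$f{\left(Y,j \right)} = 4$
$m{\left(F,U \right)} = \sqrt{-107 + \frac{1}{-257 + F}}$
$\left(\left(-71\right) 158 + 111\right) - m{\left(f{\left(-4,8 \right)} 2,284 \right)} = \left(\left(-71\right) 158 + 111\right) - \sqrt{\frac{27500 - 107 \cdot 4 \cdot 2}{-257 + 4 \cdot 2}} = \left(-11218 + 111\right) - \sqrt{\frac{27500 - 856}{-257 + 8}} = -11107 - \sqrt{\frac{27500 - 856}{-249}} = -11107 - \sqrt{\left(- \frac{1}{249}\right) 26644} = -11107 - \sqrt{- \frac{26644}{249}} = -11107 - \frac{2 i \sqrt{1658589}}{249}$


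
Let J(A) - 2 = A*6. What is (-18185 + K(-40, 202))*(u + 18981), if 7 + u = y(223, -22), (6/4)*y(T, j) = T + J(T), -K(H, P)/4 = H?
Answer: -360788400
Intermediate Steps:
J(A) = 2 + 6*A (J(A) = 2 + A*6 = 2 + 6*A)
K(H, P) = -4*H
y(T, j) = 4/3 + 14*T/3 (y(T, j) = 2*(T + (2 + 6*T))/3 = 2*(2 + 7*T)/3 = 4/3 + 14*T/3)
u = 1035 (u = -7 + (4/3 + (14/3)*223) = -7 + (4/3 + 3122/3) = -7 + 1042 = 1035)
(-18185 + K(-40, 202))*(u + 18981) = (-18185 - 4*(-40))*(1035 + 18981) = (-18185 + 160)*20016 = -18025*20016 = -360788400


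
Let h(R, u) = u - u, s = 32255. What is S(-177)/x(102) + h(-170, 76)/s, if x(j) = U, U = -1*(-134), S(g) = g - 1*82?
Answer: -259/134 ≈ -1.9328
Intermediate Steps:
S(g) = -82 + g (S(g) = g - 82 = -82 + g)
U = 134
x(j) = 134
h(R, u) = 0
S(-177)/x(102) + h(-170, 76)/s = (-82 - 177)/134 + 0/32255 = -259*1/134 + 0*(1/32255) = -259/134 + 0 = -259/134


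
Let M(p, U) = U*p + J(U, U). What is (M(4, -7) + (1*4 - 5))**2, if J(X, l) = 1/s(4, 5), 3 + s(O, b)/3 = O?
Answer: 7396/9 ≈ 821.78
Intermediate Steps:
s(O, b) = -9 + 3*O
J(X, l) = 1/3 (J(X, l) = 1/(-9 + 3*4) = 1/(-9 + 12) = 1/3)
M(p, U) = 1/3 + U*p (M(p, U) = U*p + 1/3 = 1/3 + U*p)
(M(4, -7) + (1*4 - 5))**2 = ((1/3 - 7*4) + (1*4 - 5))**2 = ((1/3 - 28) + (4 - 5))**2 = (-83/3 - 1)**2 = (-86/3)**2 = 7396/9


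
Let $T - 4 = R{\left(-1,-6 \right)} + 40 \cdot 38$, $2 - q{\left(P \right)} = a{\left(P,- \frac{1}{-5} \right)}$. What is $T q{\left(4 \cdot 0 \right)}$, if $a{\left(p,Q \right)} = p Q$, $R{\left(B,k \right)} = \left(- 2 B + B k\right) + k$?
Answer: $3052$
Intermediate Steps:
$R{\left(B,k \right)} = k - 2 B + B k$
$a{\left(p,Q \right)} = Q p$
$q{\left(P \right)} = 2 - \frac{P}{5}$ ($q{\left(P \right)} = 2 - - \frac{1}{-5} P = 2 - \left(-1\right) \left(- \frac{1}{5}\right) P = 2 - \frac{P}{5}$)
$T = 1526$ ($T = 4 + \left(\left(-6 - -2 - -6\right) + 40 \cdot 38\right) = 4 + \left(\left(-6 + 2 + 6\right) + 1520\right) = 4 + \left(2 + 1520\right) = 4 + 1522 = 1526$)
$T q{\left(4 \cdot 0 \right)} = 1526 \left(2 - \frac{4 \cdot 0}{5}\right) = 1526 \left(2 - 0\right) = 1526 \left(2 + 0\right) = 1526 \cdot 2 = 3052$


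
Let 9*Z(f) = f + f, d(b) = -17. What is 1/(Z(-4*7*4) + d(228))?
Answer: -9/377 ≈ -0.023873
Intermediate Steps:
Z(f) = 2*f/9 (Z(f) = (f + f)/9 = (2*f)/9 = 2*f/9)
1/(Z(-4*7*4) + d(228)) = 1/(2*(-4*7*4)/9 - 17) = 1/(2*(-28*4)/9 - 17) = 1/((2/9)*(-112) - 17) = 1/(-224/9 - 17) = 1/(-377/9) = -9/377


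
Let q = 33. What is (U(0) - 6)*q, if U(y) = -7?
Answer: -429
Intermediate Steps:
(U(0) - 6)*q = (-7 - 6)*33 = -13*33 = -429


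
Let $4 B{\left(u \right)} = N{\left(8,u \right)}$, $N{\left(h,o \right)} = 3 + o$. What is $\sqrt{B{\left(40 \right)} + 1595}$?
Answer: $\frac{\sqrt{6423}}{2} \approx 40.072$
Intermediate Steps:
$B{\left(u \right)} = \frac{3}{4} + \frac{u}{4}$ ($B{\left(u \right)} = \frac{3 + u}{4} = \frac{3}{4} + \frac{u}{4}$)
$\sqrt{B{\left(40 \right)} + 1595} = \sqrt{\left(\frac{3}{4} + \frac{1}{4} \cdot 40\right) + 1595} = \sqrt{\left(\frac{3}{4} + 10\right) + 1595} = \sqrt{\frac{43}{4} + 1595} = \sqrt{\frac{6423}{4}} = \frac{\sqrt{6423}}{2}$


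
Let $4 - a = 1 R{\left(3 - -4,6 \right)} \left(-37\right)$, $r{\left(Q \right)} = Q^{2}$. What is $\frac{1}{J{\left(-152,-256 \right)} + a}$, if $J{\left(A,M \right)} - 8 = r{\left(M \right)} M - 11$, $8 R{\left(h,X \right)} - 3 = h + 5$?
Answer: $- \frac{8}{134217165} \approx -5.9605 \cdot 10^{-8}$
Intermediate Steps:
$R{\left(h,X \right)} = 1 + \frac{h}{8}$ ($R{\left(h,X \right)} = \frac{3}{8} + \frac{h + 5}{8} = \frac{3}{8} + \frac{5 + h}{8} = \frac{3}{8} + \left(\frac{5}{8} + \frac{h}{8}\right) = 1 + \frac{h}{8}$)
$a = \frac{587}{8}$ ($a = 4 - 1 \left(1 + \frac{3 - -4}{8}\right) \left(-37\right) = 4 - 1 \left(1 + \frac{3 + 4}{8}\right) \left(-37\right) = 4 - 1 \left(1 + \frac{1}{8} \cdot 7\right) \left(-37\right) = 4 - 1 \left(1 + \frac{7}{8}\right) \left(-37\right) = 4 - 1 \cdot \frac{15}{8} \left(-37\right) = 4 - \frac{15}{8} \left(-37\right) = 4 - - \frac{555}{8} = 4 + \frac{555}{8} = \frac{587}{8} \approx 73.375$)
$J{\left(A,M \right)} = -3 + M^{3}$ ($J{\left(A,M \right)} = 8 + \left(M^{2} M - 11\right) = 8 + \left(M^{3} - 11\right) = 8 + \left(-11 + M^{3}\right) = -3 + M^{3}$)
$\frac{1}{J{\left(-152,-256 \right)} + a} = \frac{1}{\left(-3 + \left(-256\right)^{3}\right) + \frac{587}{8}} = \frac{1}{\left(-3 - 16777216\right) + \frac{587}{8}} = \frac{1}{-16777219 + \frac{587}{8}} = \frac{1}{- \frac{134217165}{8}} = - \frac{8}{134217165}$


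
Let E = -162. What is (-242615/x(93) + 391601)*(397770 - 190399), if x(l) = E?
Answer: 13205795252467/162 ≈ 8.1517e+10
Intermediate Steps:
x(l) = -162
(-242615/x(93) + 391601)*(397770 - 190399) = (-242615/(-162) + 391601)*(397770 - 190399) = (-242615*(-1/162) + 391601)*207371 = (242615/162 + 391601)*207371 = (63681977/162)*207371 = 13205795252467/162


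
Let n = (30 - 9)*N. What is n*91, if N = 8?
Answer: 15288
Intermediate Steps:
n = 168 (n = (30 - 9)*8 = 21*8 = 168)
n*91 = 168*91 = 15288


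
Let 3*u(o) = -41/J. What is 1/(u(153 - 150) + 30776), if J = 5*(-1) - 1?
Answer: 18/554009 ≈ 3.2490e-5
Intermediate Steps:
J = -6 (J = -5 - 1 = -6)
u(o) = 41/18 (u(o) = (-41/(-6))/3 = (-41*(-1/6))/3 = (1/3)*(41/6) = 41/18)
1/(u(153 - 150) + 30776) = 1/(41/18 + 30776) = 1/(554009/18) = 18/554009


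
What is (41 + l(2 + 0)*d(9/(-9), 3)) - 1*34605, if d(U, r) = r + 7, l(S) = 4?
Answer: -34524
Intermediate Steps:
d(U, r) = 7 + r
(41 + l(2 + 0)*d(9/(-9), 3)) - 1*34605 = (41 + 4*(7 + 3)) - 1*34605 = (41 + 4*10) - 34605 = (41 + 40) - 34605 = 81 - 34605 = -34524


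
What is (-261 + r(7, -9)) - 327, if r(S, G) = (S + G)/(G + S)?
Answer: -587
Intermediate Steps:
r(S, G) = 1 (r(S, G) = (G + S)/(G + S) = 1)
(-261 + r(7, -9)) - 327 = (-261 + 1) - 327 = -260 - 327 = -587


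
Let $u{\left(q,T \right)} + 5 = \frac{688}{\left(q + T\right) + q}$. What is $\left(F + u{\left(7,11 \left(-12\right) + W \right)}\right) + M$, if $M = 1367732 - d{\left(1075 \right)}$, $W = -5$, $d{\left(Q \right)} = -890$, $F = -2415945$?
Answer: $- \frac{128822032}{123} \approx -1.0473 \cdot 10^{6}$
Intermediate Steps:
$M = 1368622$ ($M = 1367732 - -890 = 1367732 + 890 = 1368622$)
$u{\left(q,T \right)} = -5 + \frac{688}{T + 2 q}$ ($u{\left(q,T \right)} = -5 + \frac{688}{\left(q + T\right) + q} = -5 + \frac{688}{\left(T + q\right) + q} = -5 + \frac{688}{T + 2 q}$)
$\left(F + u{\left(7,11 \left(-12\right) + W \right)}\right) + M = \left(-2415945 + \frac{688 - 70 - 5 \left(11 \left(-12\right) - 5\right)}{\left(11 \left(-12\right) - 5\right) + 2 \cdot 7}\right) + 1368622 = \left(-2415945 + \frac{688 - 70 - 5 \left(-132 - 5\right)}{\left(-132 - 5\right) + 14}\right) + 1368622 = \left(-2415945 + \frac{688 - 70 - -685}{-137 + 14}\right) + 1368622 = \left(-2415945 + \frac{688 - 70 + 685}{-123}\right) + 1368622 = \left(-2415945 - \frac{1303}{123}\right) + 1368622 = - \frac{297162538}{123} + 1368622 = - \frac{128822032}{123}$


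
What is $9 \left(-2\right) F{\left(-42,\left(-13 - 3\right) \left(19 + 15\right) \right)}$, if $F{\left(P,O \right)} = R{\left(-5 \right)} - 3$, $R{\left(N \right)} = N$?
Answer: $144$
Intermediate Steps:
$F{\left(P,O \right)} = -8$ ($F{\left(P,O \right)} = -5 - 3 = -8$)
$9 \left(-2\right) F{\left(-42,\left(-13 - 3\right) \left(19 + 15\right) \right)} = 9 \left(-2\right) \left(-8\right) = \left(-18\right) \left(-8\right) = 144$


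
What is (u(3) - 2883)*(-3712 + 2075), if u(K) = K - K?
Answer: 4719471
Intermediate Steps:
u(K) = 0
(u(3) - 2883)*(-3712 + 2075) = (0 - 2883)*(-3712 + 2075) = -2883*(-1637) = 4719471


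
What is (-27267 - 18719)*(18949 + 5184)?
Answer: -1109780138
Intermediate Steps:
(-27267 - 18719)*(18949 + 5184) = -45986*24133 = -1109780138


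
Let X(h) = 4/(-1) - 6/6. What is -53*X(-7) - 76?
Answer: 189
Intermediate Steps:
X(h) = -5 (X(h) = 4*(-1) - 6*⅙ = -4 - 1 = -5)
-53*X(-7) - 76 = -53*(-5) - 76 = 265 - 76 = 189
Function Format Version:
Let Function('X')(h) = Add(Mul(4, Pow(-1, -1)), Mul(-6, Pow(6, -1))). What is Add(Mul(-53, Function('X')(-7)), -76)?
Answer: 189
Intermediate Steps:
Function('X')(h) = -5 (Function('X')(h) = Add(Mul(4, -1), Mul(-6, Rational(1, 6))) = Add(-4, -1) = -5)
Add(Mul(-53, Function('X')(-7)), -76) = Add(Mul(-53, -5), -76) = Add(265, -76) = 189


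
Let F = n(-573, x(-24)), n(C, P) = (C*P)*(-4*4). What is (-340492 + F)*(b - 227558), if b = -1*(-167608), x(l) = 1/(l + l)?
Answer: 20423945850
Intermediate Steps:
x(l) = 1/(2*l)
b = 167608
n(C, P) = -16*C*P (n(C, P) = (C*P)*(-16) = -16*C*P)
F = -191 (F = -16*(-573)*(1/2)/(-24) = -16*(-573)*(1/2)*(-1/24) = -16*(-573)*(-1/48) = -191)
(-340492 + F)*(b - 227558) = (-340492 - 191)*(167608 - 227558) = -340683*(-59950) = 20423945850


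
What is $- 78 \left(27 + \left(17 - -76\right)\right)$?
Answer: $-9360$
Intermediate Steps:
$- 78 \left(27 + \left(17 - -76\right)\right) = - 78 \left(27 + \left(17 + 76\right)\right) = - 78 \left(27 + 93\right) = \left(-78\right) 120 = -9360$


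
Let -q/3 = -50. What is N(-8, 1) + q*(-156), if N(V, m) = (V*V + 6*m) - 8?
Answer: -23338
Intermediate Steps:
q = 150 (q = -3*(-50) = 150)
N(V, m) = -8 + V² + 6*m (N(V, m) = (V² + 6*m) - 8 = -8 + V² + 6*m)
N(-8, 1) + q*(-156) = (-8 + (-8)² + 6*1) + 150*(-156) = (-8 + 64 + 6) - 23400 = 62 - 23400 = -23338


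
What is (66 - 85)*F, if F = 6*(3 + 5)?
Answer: -912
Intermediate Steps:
F = 48 (F = 6*8 = 48)
(66 - 85)*F = (66 - 85)*48 = -19*48 = -912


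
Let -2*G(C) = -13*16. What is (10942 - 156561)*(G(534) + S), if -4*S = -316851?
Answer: -46200103273/4 ≈ -1.1550e+10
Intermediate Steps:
G(C) = 104 (G(C) = -(-13)*16/2 = -½*(-208) = 104)
S = 316851/4 (S = -¼*(-316851) = 316851/4 ≈ 79213.)
(10942 - 156561)*(G(534) + S) = (10942 - 156561)*(104 + 316851/4) = -145619*317267/4 = -46200103273/4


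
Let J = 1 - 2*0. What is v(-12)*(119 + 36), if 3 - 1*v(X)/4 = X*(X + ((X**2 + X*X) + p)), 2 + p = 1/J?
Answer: 2047860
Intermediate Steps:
J = 1 (J = 1 + 0 = 1)
p = -1 (p = -2 + 1/1 = -2 + 1 = -1)
v(X) = 12 - 4*X*(-1 + X + 2*X**2) (v(X) = 12 - 4*X*(X + ((X**2 + X*X) - 1)) = 12 - 4*X*(X + ((X**2 + X**2) - 1)) = 12 - 4*X*(X + (2*X**2 - 1)) = 12 - 4*X*(X + (-1 + 2*X**2)) = 12 - 4*X*(-1 + X + 2*X**2))
v(-12)*(119 + 36) = (12 - 8*(-12)**3 - 4*(-12)**2 + 4*(-12))*(119 + 36) = (12 - 8*(-1728) - 4*144 - 48)*155 = (12 + 13824 - 576 - 48)*155 = 13212*155 = 2047860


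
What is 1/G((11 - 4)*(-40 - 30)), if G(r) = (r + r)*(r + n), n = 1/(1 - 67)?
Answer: 33/15847090 ≈ 2.0824e-6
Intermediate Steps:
n = -1/66 (n = 1/(-66) = -1/66 ≈ -0.015152)
G(r) = 2*r*(-1/66 + r) (G(r) = (r + r)*(r - 1/66) = (2*r)*(-1/66 + r) = 2*r*(-1/66 + r))
1/G((11 - 4)*(-40 - 30)) = 1/(((11 - 4)*(-40 - 30))*(-1 + 66*((11 - 4)*(-40 - 30)))/33) = 1/((7*(-70))*(-1 + 66*(7*(-70)))/33) = 1/((1/33)*(-490)*(-1 + 66*(-490))) = 1/((1/33)*(-490)*(-1 - 32340)) = 1/((1/33)*(-490)*(-32341)) = 1/(15847090/33) = 33/15847090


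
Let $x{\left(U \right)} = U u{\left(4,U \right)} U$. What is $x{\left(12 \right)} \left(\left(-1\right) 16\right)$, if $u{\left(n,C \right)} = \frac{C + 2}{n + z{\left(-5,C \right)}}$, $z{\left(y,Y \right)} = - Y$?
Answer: $4032$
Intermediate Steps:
$u{\left(n,C \right)} = \frac{2 + C}{n - C}$ ($u{\left(n,C \right)} = \frac{C + 2}{n - C} = \frac{2 + C}{n - C}$)
$x{\left(U \right)} = \frac{U^{2} \left(2 + U\right)}{4 - U}$ ($x{\left(U \right)} = U \frac{2 + U}{4 - U} U = \frac{U \left(2 + U\right)}{4 - U} U = \frac{U^{2} \left(2 + U\right)}{4 - U}$)
$x{\left(12 \right)} \left(\left(-1\right) 16\right) = \frac{12^{2} \left(-2 - 12\right)}{-4 + 12} \left(\left(-1\right) 16\right) = \frac{144 \left(-2 - 12\right)}{8} \left(-16\right) = 144 \cdot \frac{1}{8} \left(-14\right) \left(-16\right) = \left(-252\right) \left(-16\right) = 4032$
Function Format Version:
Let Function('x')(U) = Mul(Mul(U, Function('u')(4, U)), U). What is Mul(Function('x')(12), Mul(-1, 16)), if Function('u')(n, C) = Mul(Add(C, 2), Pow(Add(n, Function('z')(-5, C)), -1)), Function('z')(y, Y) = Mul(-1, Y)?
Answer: 4032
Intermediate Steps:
Function('u')(n, C) = Mul(Pow(Add(n, Mul(-1, C)), -1), Add(2, C)) (Function('u')(n, C) = Mul(Add(C, 2), Pow(Add(n, Mul(-1, C)), -1)) = Mul(Add(2, C), Pow(Add(n, Mul(-1, C)), -1)) = Mul(Pow(Add(n, Mul(-1, C)), -1), Add(2, C)))
Function('x')(U) = Mul(Pow(U, 2), Pow(Add(4, Mul(-1, U)), -1), Add(2, U)) (Function('x')(U) = Mul(Mul(U, Mul(Pow(Add(4, Mul(-1, U)), -1), Add(2, U))), U) = Mul(Mul(U, Pow(Add(4, Mul(-1, U)), -1), Add(2, U)), U) = Mul(Pow(U, 2), Pow(Add(4, Mul(-1, U)), -1), Add(2, U)))
Mul(Function('x')(12), Mul(-1, 16)) = Mul(Mul(Pow(12, 2), Pow(Add(-4, 12), -1), Add(-2, Mul(-1, 12))), Mul(-1, 16)) = Mul(Mul(144, Pow(8, -1), Add(-2, -12)), -16) = Mul(Mul(144, Rational(1, 8), -14), -16) = Mul(-252, -16) = 4032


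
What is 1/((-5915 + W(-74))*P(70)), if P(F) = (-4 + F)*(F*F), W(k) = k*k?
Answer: -1/141972600 ≈ -7.0436e-9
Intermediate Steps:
W(k) = k²
P(F) = F²*(-4 + F) (P(F) = (-4 + F)*F² = F²*(-4 + F))
1/((-5915 + W(-74))*P(70)) = 1/((-5915 + (-74)²)*((70²*(-4 + 70)))) = 1/((-5915 + 5476)*((4900*66))) = 1/(-439*323400) = -1/439*1/323400 = -1/141972600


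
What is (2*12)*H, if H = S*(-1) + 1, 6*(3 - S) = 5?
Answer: -28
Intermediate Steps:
S = 13/6 (S = 3 - 1/6*5 = 3 - 5/6 = 13/6 ≈ 2.1667)
H = -7/6 (H = (13/6)*(-1) + 1 = -13/6 + 1 = -7/6 ≈ -1.1667)
(2*12)*H = (2*12)*(-7/6) = 24*(-7/6) = -28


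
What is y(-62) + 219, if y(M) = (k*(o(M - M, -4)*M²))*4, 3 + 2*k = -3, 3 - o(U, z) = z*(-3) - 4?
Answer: 230859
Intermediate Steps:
o(U, z) = 7 + 3*z (o(U, z) = 3 - (z*(-3) - 4) = 3 - (-3*z - 4) = 3 - (-4 - 3*z) = 3 + (4 + 3*z) = 7 + 3*z)
k = -3 (k = -3/2 + (½)*(-3) = -3/2 - 3/2 = -3)
y(M) = 60*M² (y(M) = -3*(7 + 3*(-4))*M²*4 = -3*(7 - 12)*M²*4 = -(-15)*M²*4 = (15*M²)*4 = 60*M²)
y(-62) + 219 = 60*(-62)² + 219 = 60*3844 + 219 = 230640 + 219 = 230859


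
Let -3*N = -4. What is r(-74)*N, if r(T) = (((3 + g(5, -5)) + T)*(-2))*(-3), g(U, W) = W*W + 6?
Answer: -320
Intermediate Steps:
N = 4/3 (N = -⅓*(-4) = 4/3 ≈ 1.3333)
g(U, W) = 6 + W² (g(U, W) = W² + 6 = 6 + W²)
r(T) = 204 + 6*T (r(T) = (((3 + (6 + (-5)²)) + T)*(-2))*(-3) = (((3 + (6 + 25)) + T)*(-2))*(-3) = (((3 + 31) + T)*(-2))*(-3) = ((34 + T)*(-2))*(-3) = (-68 - 2*T)*(-3) = 204 + 6*T)
r(-74)*N = (204 + 6*(-74))*(4/3) = (204 - 444)*(4/3) = -240*4/3 = -320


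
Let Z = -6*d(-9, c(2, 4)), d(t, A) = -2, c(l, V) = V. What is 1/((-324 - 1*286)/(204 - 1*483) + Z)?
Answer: 279/3958 ≈ 0.070490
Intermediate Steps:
Z = 12 (Z = -6*(-2) = 12)
1/((-324 - 1*286)/(204 - 1*483) + Z) = 1/((-324 - 1*286)/(204 - 1*483) + 12) = 1/((-324 - 286)/(204 - 483) + 12) = 1/(-610/(-279) + 12) = 1/(-610*(-1/279) + 12) = 1/(610/279 + 12) = 1/(3958/279) = 279/3958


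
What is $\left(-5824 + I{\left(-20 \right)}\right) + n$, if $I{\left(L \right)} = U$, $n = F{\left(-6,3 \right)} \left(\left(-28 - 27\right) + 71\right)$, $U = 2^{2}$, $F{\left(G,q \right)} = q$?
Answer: $-5772$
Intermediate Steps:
$U = 4$
$n = 48$ ($n = 3 \left(\left(-28 - 27\right) + 71\right) = 3 \left(-55 + 71\right) = 3 \cdot 16 = 48$)
$I{\left(L \right)} = 4$
$\left(-5824 + I{\left(-20 \right)}\right) + n = \left(-5824 + 4\right) + 48 = -5820 + 48 = -5772$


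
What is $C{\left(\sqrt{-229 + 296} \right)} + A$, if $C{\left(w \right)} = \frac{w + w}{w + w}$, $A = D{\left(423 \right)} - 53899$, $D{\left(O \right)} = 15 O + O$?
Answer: $-47130$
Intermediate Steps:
$D{\left(O \right)} = 16 O$
$A = -47131$ ($A = 16 \cdot 423 - 53899 = 6768 - 53899 = -47131$)
$C{\left(w \right)} = 1$ ($C{\left(w \right)} = \frac{2 w}{2 w} = 2 w \frac{1}{2 w} = 1$)
$C{\left(\sqrt{-229 + 296} \right)} + A = 1 - 47131 = -47130$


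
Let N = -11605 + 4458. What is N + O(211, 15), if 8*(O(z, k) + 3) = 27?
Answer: -57173/8 ≈ -7146.6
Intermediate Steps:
N = -7147
O(z, k) = 3/8 (O(z, k) = -3 + (1/8)*27 = -3 + 27/8 = 3/8)
N + O(211, 15) = -7147 + 3/8 = -57173/8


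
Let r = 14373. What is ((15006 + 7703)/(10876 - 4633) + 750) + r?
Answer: 94435598/6243 ≈ 15127.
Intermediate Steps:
((15006 + 7703)/(10876 - 4633) + 750) + r = ((15006 + 7703)/(10876 - 4633) + 750) + 14373 = (22709/6243 + 750) + 14373 = 4704959/6243 + 14373 = 94435598/6243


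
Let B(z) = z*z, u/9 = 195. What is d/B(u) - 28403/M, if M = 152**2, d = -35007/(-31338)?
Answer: -456918090441437/371673368164800 ≈ -1.2294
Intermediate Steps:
u = 1755 (u = 9*195 = 1755)
d = 11669/10446 (d = -35007*(-1/31338) = 11669/10446 ≈ 1.1171)
B(z) = z**2
M = 23104
d/B(u) - 28403/M = 11669/(10446*(1755**2)) - 28403/23104 = (11669/10446)/3080025 - 28403*1/23104 = (11669/10446)*(1/3080025) - 28403/23104 = 11669/32173941150 - 28403/23104 = -456918090441437/371673368164800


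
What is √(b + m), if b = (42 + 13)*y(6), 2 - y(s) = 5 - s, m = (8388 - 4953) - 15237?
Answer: 3*I*√1293 ≈ 107.87*I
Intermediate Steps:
m = -11802 (m = 3435 - 15237 = -11802)
y(s) = -3 + s (y(s) = 2 - (5 - s) = 2 + (-5 + s) = -3 + s)
b = 165 (b = (42 + 13)*(-3 + 6) = 55*3 = 165)
√(b + m) = √(165 - 11802) = √(-11637) = 3*I*√1293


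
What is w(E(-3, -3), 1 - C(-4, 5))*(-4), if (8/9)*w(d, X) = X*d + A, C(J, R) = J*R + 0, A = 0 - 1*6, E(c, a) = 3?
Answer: -513/2 ≈ -256.50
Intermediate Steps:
A = -6 (A = 0 - 6 = -6)
C(J, R) = J*R
w(d, X) = -27/4 + 9*X*d/8 (w(d, X) = 9*(X*d - 6)/8 = 9*(-6 + X*d)/8 = -27/4 + 9*X*d/8)
w(E(-3, -3), 1 - C(-4, 5))*(-4) = (-27/4 + (9/8)*(1 - (-4)*5)*3)*(-4) = (-27/4 + (9/8)*(1 - 1*(-20))*3)*(-4) = (-27/4 + (9/8)*(1 + 20)*3)*(-4) = (-27/4 + (9/8)*21*3)*(-4) = (-27/4 + 567/8)*(-4) = (513/8)*(-4) = -513/2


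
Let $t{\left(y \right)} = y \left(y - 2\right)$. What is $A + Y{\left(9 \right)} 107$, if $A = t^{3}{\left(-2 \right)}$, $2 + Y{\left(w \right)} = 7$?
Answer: $1047$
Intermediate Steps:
$Y{\left(w \right)} = 5$ ($Y{\left(w \right)} = -2 + 7 = 5$)
$t{\left(y \right)} = y \left(-2 + y\right)$
$A = 512$ ($A = \left(- 2 \left(-2 - 2\right)\right)^{3} = \left(\left(-2\right) \left(-4\right)\right)^{3} = 8^{3} = 512$)
$A + Y{\left(9 \right)} 107 = 512 + 5 \cdot 107 = 512 + 535 = 1047$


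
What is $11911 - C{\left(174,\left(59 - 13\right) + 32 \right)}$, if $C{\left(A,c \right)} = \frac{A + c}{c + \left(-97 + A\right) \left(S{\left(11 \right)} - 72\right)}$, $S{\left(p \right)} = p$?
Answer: $\frac{55017161}{4619} \approx 11911.0$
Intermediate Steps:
$C{\left(A,c \right)} = \frac{A + c}{5917 + c - 61 A}$ ($C{\left(A,c \right)} = \frac{A + c}{c + \left(-97 + A\right) \left(11 - 72\right)} = \frac{A + c}{c + \left(-97 + A\right) \left(-61\right)} = \frac{A + c}{c - \left(-5917 + 61 A\right)} = \frac{A + c}{5917 + c - 61 A}$)
$11911 - C{\left(174,\left(59 - 13\right) + 32 \right)} = 11911 - \frac{174 + \left(\left(59 - 13\right) + 32\right)}{5917 + \left(\left(59 - 13\right) + 32\right) - 10614} = 11911 - \frac{174 + \left(46 + 32\right)}{5917 + \left(46 + 32\right) - 10614} = 11911 - \frac{174 + 78}{5917 + 78 - 10614} = 11911 - \frac{1}{-4619} \cdot 252 = 11911 - \left(- \frac{1}{4619}\right) 252 = 11911 - - \frac{252}{4619} = 11911 + \frac{252}{4619} = \frac{55017161}{4619}$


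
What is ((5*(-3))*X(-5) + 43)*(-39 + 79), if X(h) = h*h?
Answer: -13280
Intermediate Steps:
X(h) = h**2
((5*(-3))*X(-5) + 43)*(-39 + 79) = ((5*(-3))*(-5)**2 + 43)*(-39 + 79) = (-15*25 + 43)*40 = (-375 + 43)*40 = -332*40 = -13280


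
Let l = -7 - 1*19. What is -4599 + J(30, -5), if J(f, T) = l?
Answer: -4625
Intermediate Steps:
l = -26 (l = -7 - 19 = -26)
J(f, T) = -26
-4599 + J(30, -5) = -4599 - 26 = -4625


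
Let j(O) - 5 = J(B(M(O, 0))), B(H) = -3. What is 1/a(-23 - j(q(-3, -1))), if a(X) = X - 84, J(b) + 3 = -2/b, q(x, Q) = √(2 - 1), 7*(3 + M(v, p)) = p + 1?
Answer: -3/329 ≈ -0.0091185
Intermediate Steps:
M(v, p) = -20/7 + p/7 (M(v, p) = -3 + (p + 1)/7 = -3 + (1 + p)/7 = -3 + (⅐ + p/7) = -20/7 + p/7)
q(x, Q) = 1 (q(x, Q) = √1 = 1)
J(b) = -3 - 2/b
j(O) = 8/3 (j(O) = 5 + (-3 - 2/(-3)) = 5 + (-3 - 2*(-⅓)) = 5 + (-3 + ⅔) = 5 - 7/3 = 8/3)
a(X) = -84 + X
1/a(-23 - j(q(-3, -1))) = 1/(-84 + (-23 - 1*8/3)) = 1/(-84 + (-23 - 8/3)) = 1/(-84 - 77/3) = 1/(-329/3) = -3/329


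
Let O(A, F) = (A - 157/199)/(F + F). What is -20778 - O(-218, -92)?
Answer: -33080469/1592 ≈ -20779.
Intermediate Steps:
O(A, F) = (-157/199 + A)/(2*F) (O(A, F) = (A - 157*1/199)/((2*F)) = (A - 157/199)*(1/(2*F)) = (-157/199 + A)*(1/(2*F)) = (-157/199 + A)/(2*F))
-20778 - O(-218, -92) = -20778 - (-157 + 199*(-218))/(398*(-92)) = -20778 - (-1)*(-157 - 43382)/(398*92) = -20778 - (-1)*(-43539)/(398*92) = -20778 - 1*1893/1592 = -20778 - 1893/1592 = -33080469/1592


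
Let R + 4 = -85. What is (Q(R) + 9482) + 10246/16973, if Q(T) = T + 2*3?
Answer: 159539473/16973 ≈ 9399.6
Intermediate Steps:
R = -89 (R = -4 - 85 = -89)
Q(T) = 6 + T (Q(T) = T + 6 = 6 + T)
(Q(R) + 9482) + 10246/16973 = ((6 - 89) + 9482) + 10246/16973 = (-83 + 9482) + 10246*(1/16973) = 9399 + 10246/16973 = 159539473/16973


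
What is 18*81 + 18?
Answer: 1476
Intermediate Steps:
18*81 + 18 = 1458 + 18 = 1476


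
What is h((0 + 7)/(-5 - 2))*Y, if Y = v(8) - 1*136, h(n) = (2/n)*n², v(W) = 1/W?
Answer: 1087/4 ≈ 271.75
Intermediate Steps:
h(n) = 2*n
Y = -1087/8 (Y = 1/8 - 1*136 = ⅛ - 136 = -1087/8 ≈ -135.88)
h((0 + 7)/(-5 - 2))*Y = (2*((0 + 7)/(-5 - 2)))*(-1087/8) = (2*(7/(-7)))*(-1087/8) = (2*(7*(-⅐)))*(-1087/8) = (2*(-1))*(-1087/8) = -2*(-1087/8) = 1087/4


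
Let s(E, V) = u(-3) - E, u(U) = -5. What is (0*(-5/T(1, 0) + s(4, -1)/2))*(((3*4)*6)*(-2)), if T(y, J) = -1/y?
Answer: 0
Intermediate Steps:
s(E, V) = -5 - E
(0*(-5/T(1, 0) + s(4, -1)/2))*(((3*4)*6)*(-2)) = (0*(-5/((-1/1)) + (-5 - 1*4)/2))*(((3*4)*6)*(-2)) = (0*(-5/((-1*1)) + (-5 - 4)*(½)))*((12*6)*(-2)) = (0*(-5/(-1) - 9*½))*(72*(-2)) = (0*(-5*(-1) - 9/2))*(-144) = (0*(5 - 9/2))*(-144) = (0*(½))*(-144) = 0*(-144) = 0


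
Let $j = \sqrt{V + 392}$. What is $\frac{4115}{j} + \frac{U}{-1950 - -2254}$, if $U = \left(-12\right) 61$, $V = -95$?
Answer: $- \frac{183}{76} + \frac{4115 \sqrt{33}}{99} \approx 236.37$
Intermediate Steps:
$U = -732$
$j = 3 \sqrt{33}$ ($j = \sqrt{-95 + 392} = \sqrt{297} = 3 \sqrt{33} \approx 17.234$)
$\frac{4115}{j} + \frac{U}{-1950 - -2254} = \frac{4115}{3 \sqrt{33}} - \frac{732}{-1950 - -2254} = 4115 \frac{\sqrt{33}}{99} - \frac{732}{-1950 + 2254} = \frac{4115 \sqrt{33}}{99} - \frac{732}{304} = \frac{4115 \sqrt{33}}{99} - \frac{183}{76} = - \frac{183}{76} + \frac{4115 \sqrt{33}}{99}$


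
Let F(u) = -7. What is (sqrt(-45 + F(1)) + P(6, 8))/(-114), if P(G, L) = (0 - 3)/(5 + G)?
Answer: 1/418 - I*sqrt(13)/57 ≈ 0.0023923 - 0.063255*I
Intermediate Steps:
P(G, L) = -3/(5 + G)
(sqrt(-45 + F(1)) + P(6, 8))/(-114) = (sqrt(-45 - 7) - 3/(5 + 6))/(-114) = -(sqrt(-52) - 3/11)/114 = -(2*I*sqrt(13) - 3*1/11)/114 = -(2*I*sqrt(13) - 3/11)/114 = -(-3/11 + 2*I*sqrt(13))/114 = 1/418 - I*sqrt(13)/57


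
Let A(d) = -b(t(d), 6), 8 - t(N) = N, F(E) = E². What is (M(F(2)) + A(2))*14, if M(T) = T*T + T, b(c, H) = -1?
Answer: 294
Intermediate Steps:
t(N) = 8 - N
M(T) = T + T² (M(T) = T² + T = T + T²)
A(d) = 1 (A(d) = -1*(-1) = 1)
(M(F(2)) + A(2))*14 = (2²*(1 + 2²) + 1)*14 = (4*(1 + 4) + 1)*14 = (4*5 + 1)*14 = (20 + 1)*14 = 21*14 = 294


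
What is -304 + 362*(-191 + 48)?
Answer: -52070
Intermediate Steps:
-304 + 362*(-191 + 48) = -304 + 362*(-143) = -304 - 51766 = -52070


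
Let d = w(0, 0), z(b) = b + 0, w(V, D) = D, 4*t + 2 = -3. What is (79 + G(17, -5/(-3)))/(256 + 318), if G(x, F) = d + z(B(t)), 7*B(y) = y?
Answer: 2207/16072 ≈ 0.13732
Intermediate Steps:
t = -5/4 (t = -½ + (¼)*(-3) = -½ - ¾ = -5/4 ≈ -1.2500)
B(y) = y/7
z(b) = b
d = 0
G(x, F) = -5/28 (G(x, F) = 0 + (⅐)*(-5/4) = 0 - 5/28 = -5/28)
(79 + G(17, -5/(-3)))/(256 + 318) = (79 - 5/28)/(256 + 318) = (2207/28)/574 = (2207/28)*(1/574) = 2207/16072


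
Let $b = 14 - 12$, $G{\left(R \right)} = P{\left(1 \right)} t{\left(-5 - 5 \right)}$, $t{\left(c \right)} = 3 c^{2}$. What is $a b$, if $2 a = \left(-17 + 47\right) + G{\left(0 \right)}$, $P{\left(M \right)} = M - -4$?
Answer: $1530$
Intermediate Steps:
$P{\left(M \right)} = 4 + M$ ($P{\left(M \right)} = M + 4 = 4 + M$)
$G{\left(R \right)} = 1500$ ($G{\left(R \right)} = \left(4 + 1\right) 3 \left(-5 - 5\right)^{2} = 5 \cdot 3 \left(-10\right)^{2} = 5 \cdot 3 \cdot 100 = 5 \cdot 300 = 1500$)
$a = 765$ ($a = \frac{\left(-17 + 47\right) + 1500}{2} = \frac{30 + 1500}{2} = \frac{1}{2} \cdot 1530 = 765$)
$b = 2$
$a b = 765 \cdot 2 = 1530$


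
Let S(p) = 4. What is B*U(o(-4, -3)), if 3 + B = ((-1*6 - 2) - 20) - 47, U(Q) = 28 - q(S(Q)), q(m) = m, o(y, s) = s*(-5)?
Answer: -1872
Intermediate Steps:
o(y, s) = -5*s
U(Q) = 24 (U(Q) = 28 - 1*4 = 28 - 4 = 24)
B = -78 (B = -3 + (((-1*6 - 2) - 20) - 47) = -3 + (((-6 - 2) - 20) - 47) = -3 + ((-8 - 20) - 47) = -3 + (-28 - 47) = -3 - 75 = -78)
B*U(o(-4, -3)) = -78*24 = -1872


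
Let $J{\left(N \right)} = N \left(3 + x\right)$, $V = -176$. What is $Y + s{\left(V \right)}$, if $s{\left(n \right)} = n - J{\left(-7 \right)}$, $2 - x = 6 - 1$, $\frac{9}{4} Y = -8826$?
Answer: $- \frac{12296}{3} \approx -4098.7$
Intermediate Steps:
$Y = - \frac{11768}{3}$ ($Y = \frac{4}{9} \left(-8826\right) = - \frac{11768}{3} \approx -3922.7$)
$x = -3$ ($x = 2 - \left(6 - 1\right) = 2 - 5 = -3$)
$J{\left(N \right)} = 0$ ($J{\left(N \right)} = N \left(3 - 3\right) = N 0 = 0$)
$s{\left(n \right)} = n$ ($s{\left(n \right)} = n - 0 = n + 0 = n$)
$Y + s{\left(V \right)} = - \frac{11768}{3} - 176 = - \frac{12296}{3}$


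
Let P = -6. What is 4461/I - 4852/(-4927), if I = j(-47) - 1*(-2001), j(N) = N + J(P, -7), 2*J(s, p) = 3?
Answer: 62934866/19269497 ≈ 3.2660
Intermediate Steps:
J(s, p) = 3/2 (J(s, p) = (½)*3 = 3/2)
j(N) = 3/2 + N (j(N) = N + 3/2 = 3/2 + N)
I = 3911/2 (I = (3/2 - 47) - 1*(-2001) = -91/2 + 2001 = 3911/2 ≈ 1955.5)
4461/I - 4852/(-4927) = 4461/(3911/2) - 4852/(-4927) = 4461*(2/3911) - 4852*(-1/4927) = 8922/3911 + 4852/4927 = 62934866/19269497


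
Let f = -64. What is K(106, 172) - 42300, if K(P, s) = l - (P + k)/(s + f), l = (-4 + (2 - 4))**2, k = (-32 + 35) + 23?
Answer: -380387/9 ≈ -42265.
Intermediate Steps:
k = 26 (k = 3 + 23 = 26)
l = 36 (l = (-4 - 2)**2 = (-6)**2 = 36)
K(P, s) = 36 - (26 + P)/(-64 + s) (K(P, s) = 36 - (P + 26)/(s - 64) = 36 - (26 + P)/(-64 + s))
K(106, 172) - 42300 = (-2330 - 1*106 + 36*172)/(-64 + 172) - 42300 = (-2330 - 106 + 6192)/108 - 42300 = (1/108)*3756 - 42300 = 313/9 - 42300 = -380387/9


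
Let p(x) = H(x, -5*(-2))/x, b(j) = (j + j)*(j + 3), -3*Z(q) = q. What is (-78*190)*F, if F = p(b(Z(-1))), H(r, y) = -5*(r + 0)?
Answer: 74100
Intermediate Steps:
Z(q) = -q/3
b(j) = 2*j*(3 + j) (b(j) = (2*j)*(3 + j) = 2*j*(3 + j))
H(r, y) = -5*r
p(x) = -5 (p(x) = (-5*x)/x = -5)
F = -5
(-78*190)*F = -78*190*(-5) = -14820*(-5) = 74100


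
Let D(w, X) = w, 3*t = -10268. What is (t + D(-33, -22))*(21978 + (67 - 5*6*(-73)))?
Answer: -251244245/3 ≈ -8.3748e+7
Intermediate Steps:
t = -10268/3 (t = (1/3)*(-10268) = -10268/3 ≈ -3422.7)
(t + D(-33, -22))*(21978 + (67 - 5*6*(-73))) = (-10268/3 - 33)*(21978 + (67 - 5*6*(-73))) = -10367*(21978 + (67 - 30*(-73)))/3 = -10367*(21978 + (67 + 2190))/3 = -10367*(21978 + 2257)/3 = -10367/3*24235 = -251244245/3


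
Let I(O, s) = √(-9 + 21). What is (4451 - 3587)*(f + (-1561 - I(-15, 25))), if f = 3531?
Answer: 1702080 - 1728*√3 ≈ 1.6991e+6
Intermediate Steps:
I(O, s) = 2*√3 (I(O, s) = √12 = 2*√3)
(4451 - 3587)*(f + (-1561 - I(-15, 25))) = (4451 - 3587)*(3531 + (-1561 - 2*√3)) = 864*(3531 + (-1561 - 2*√3)) = 864*(1970 - 2*√3) = 1702080 - 1728*√3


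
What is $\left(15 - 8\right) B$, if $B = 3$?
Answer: $21$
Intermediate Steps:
$\left(15 - 8\right) B = \left(15 - 8\right) 3 = 7 \cdot 3 = 21$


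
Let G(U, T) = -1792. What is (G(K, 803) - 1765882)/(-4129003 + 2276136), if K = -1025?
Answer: 1767674/1852867 ≈ 0.95402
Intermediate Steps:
(G(K, 803) - 1765882)/(-4129003 + 2276136) = (-1792 - 1765882)/(-4129003 + 2276136) = -1767674/(-1852867) = -1767674*(-1/1852867) = 1767674/1852867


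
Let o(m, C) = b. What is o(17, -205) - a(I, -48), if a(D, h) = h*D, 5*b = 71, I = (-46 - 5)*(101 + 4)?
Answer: -1285129/5 ≈ -2.5703e+5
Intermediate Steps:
I = -5355 (I = -51*105 = -5355)
b = 71/5 (b = (1/5)*71 = 71/5 ≈ 14.200)
o(m, C) = 71/5
a(D, h) = D*h
o(17, -205) - a(I, -48) = 71/5 - (-5355)*(-48) = 71/5 - 1*257040 = 71/5 - 257040 = -1285129/5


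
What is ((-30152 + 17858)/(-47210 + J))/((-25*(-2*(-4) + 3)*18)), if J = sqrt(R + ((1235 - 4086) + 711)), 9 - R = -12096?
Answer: -6448886/122582577425 - 683*sqrt(9965)/612912887125 ≈ -5.2720e-5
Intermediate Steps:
R = 12105 (R = 9 - 1*(-12096) = 9 + 12096 = 12105)
J = sqrt(9965) (J = sqrt(12105 + ((1235 - 4086) + 711)) = sqrt(12105 + (-2851 + 711)) = sqrt(12105 - 2140) = sqrt(9965) ≈ 99.825)
((-30152 + 17858)/(-47210 + J))/((-25*(-2*(-4) + 3)*18)) = ((-30152 + 17858)/(-47210 + sqrt(9965)))/((-25*(-2*(-4) + 3)*18)) = (-12294/(-47210 + sqrt(9965)))/((-25*(8 + 3)*18)) = (-12294/(-47210 + sqrt(9965)))/((-25*11*18)) = (-12294/(-47210 + sqrt(9965)))/((-275*18)) = -12294/(-47210 + sqrt(9965))/(-4950) = -12294/(-47210 + sqrt(9965))*(-1/4950) = 683/(275*(-47210 + sqrt(9965)))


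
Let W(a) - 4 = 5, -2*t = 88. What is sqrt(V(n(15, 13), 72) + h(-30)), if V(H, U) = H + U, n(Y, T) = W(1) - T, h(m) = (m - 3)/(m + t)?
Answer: sqrt(374810)/74 ≈ 8.2732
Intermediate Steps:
t = -44 (t = -1/2*88 = -44)
h(m) = (-3 + m)/(-44 + m) (h(m) = (m - 3)/(m - 44) = (-3 + m)/(-44 + m))
W(a) = 9 (W(a) = 4 + 5 = 9)
n(Y, T) = 9 - T
sqrt(V(n(15, 13), 72) + h(-30)) = sqrt(((9 - 1*13) + 72) + (-3 - 30)/(-44 - 30)) = sqrt(((9 - 13) + 72) - 33/(-74)) = sqrt((-4 + 72) - 1/74*(-33)) = sqrt(68 + 33/74) = sqrt(5065/74) = sqrt(374810)/74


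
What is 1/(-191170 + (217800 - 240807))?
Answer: -1/214177 ≈ -4.6690e-6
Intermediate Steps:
1/(-191170 + (217800 - 240807)) = 1/(-191170 - 23007) = 1/(-214177) = -1/214177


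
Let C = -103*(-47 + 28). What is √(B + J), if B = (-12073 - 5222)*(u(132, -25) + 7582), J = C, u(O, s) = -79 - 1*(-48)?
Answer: 2*I*√32648147 ≈ 11428.0*I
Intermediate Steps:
u(O, s) = -31 (u(O, s) = -79 + 48 = -31)
C = 1957 (C = -103*(-19) = 1957)
J = 1957
B = -130594545 (B = (-12073 - 5222)*(-31 + 7582) = -17295*7551 = -130594545)
√(B + J) = √(-130594545 + 1957) = √(-130592588) = 2*I*√32648147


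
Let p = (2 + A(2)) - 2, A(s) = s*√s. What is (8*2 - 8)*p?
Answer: 16*√2 ≈ 22.627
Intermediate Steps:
A(s) = s^(3/2)
p = 2*√2 (p = (2 + 2^(3/2)) - 2 = (2 + 2*√2) - 2 = 2*√2 ≈ 2.8284)
(8*2 - 8)*p = (8*2 - 8)*(2*√2) = (16 - 8)*(2*√2) = 8*(2*√2) = 16*√2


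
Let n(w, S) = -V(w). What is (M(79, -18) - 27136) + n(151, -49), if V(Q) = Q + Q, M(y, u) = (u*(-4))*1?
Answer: -27366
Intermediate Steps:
M(y, u) = -4*u (M(y, u) = -4*u*1 = -4*u)
V(Q) = 2*Q
n(w, S) = -2*w
(M(79, -18) - 27136) + n(151, -49) = (-4*(-18) - 27136) - 2*151 = (72 - 27136) - 302 = -27064 - 302 = -27366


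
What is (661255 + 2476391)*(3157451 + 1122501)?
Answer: 13428974272992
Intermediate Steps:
(661255 + 2476391)*(3157451 + 1122501) = 3137646*4279952 = 13428974272992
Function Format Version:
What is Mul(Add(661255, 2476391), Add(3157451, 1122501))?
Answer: 13428974272992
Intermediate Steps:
Mul(Add(661255, 2476391), Add(3157451, 1122501)) = Mul(3137646, 4279952) = 13428974272992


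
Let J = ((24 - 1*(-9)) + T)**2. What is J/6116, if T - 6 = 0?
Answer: 1521/6116 ≈ 0.24869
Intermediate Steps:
T = 6 (T = 6 + 0 = 6)
J = 1521 (J = ((24 - 1*(-9)) + 6)**2 = ((24 + 9) + 6)**2 = (33 + 6)**2 = 39**2 = 1521)
J/6116 = 1521/6116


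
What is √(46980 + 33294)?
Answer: √80274 ≈ 283.33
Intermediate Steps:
√(46980 + 33294) = √80274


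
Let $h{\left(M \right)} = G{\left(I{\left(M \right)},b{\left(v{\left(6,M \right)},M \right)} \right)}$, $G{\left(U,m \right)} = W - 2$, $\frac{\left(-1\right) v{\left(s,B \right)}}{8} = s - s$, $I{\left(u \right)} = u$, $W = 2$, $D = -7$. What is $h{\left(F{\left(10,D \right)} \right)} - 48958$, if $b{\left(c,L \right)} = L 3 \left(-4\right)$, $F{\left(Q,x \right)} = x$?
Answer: $-48958$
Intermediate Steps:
$v{\left(s,B \right)} = 0$ ($v{\left(s,B \right)} = - 8 \left(s - s\right) = \left(-8\right) 0 = 0$)
$b{\left(c,L \right)} = - 12 L$ ($b{\left(c,L \right)} = 3 L \left(-4\right) = - 12 L$)
$G{\left(U,m \right)} = 0$ ($G{\left(U,m \right)} = 2 - 2 = 0$)
$h{\left(M \right)} = 0$
$h{\left(F{\left(10,D \right)} \right)} - 48958 = 0 - 48958 = -48958$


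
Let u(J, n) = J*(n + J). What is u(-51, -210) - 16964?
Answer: -3653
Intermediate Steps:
u(J, n) = J*(J + n)
u(-51, -210) - 16964 = -51*(-51 - 210) - 16964 = -51*(-261) - 16964 = 13311 - 16964 = -3653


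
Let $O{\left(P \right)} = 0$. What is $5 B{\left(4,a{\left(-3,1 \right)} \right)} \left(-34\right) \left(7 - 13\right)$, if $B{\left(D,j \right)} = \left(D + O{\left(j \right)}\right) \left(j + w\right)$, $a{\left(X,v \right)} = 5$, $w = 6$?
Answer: $44880$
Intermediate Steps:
$B{\left(D,j \right)} = D \left(6 + j\right)$ ($B{\left(D,j \right)} = \left(D + 0\right) \left(j + 6\right) = D \left(6 + j\right)$)
$5 B{\left(4,a{\left(-3,1 \right)} \right)} \left(-34\right) \left(7 - 13\right) = 5 \cdot 4 \left(6 + 5\right) \left(-34\right) \left(7 - 13\right) = 5 \cdot 4 \cdot 11 \left(-34\right) \left(-6\right) = 5 \cdot 44 \left(-34\right) \left(-6\right) = 220 \left(-34\right) \left(-6\right) = \left(-7480\right) \left(-6\right) = 44880$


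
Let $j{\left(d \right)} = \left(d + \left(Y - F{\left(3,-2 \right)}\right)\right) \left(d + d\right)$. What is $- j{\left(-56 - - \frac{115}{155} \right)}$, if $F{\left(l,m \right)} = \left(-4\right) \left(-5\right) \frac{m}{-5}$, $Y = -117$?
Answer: $- \frac{19144488}{961} \approx -19921.0$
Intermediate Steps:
$F{\left(l,m \right)} = - 4 m$ ($F{\left(l,m \right)} = 20 m \left(- \frac{1}{5}\right) = 20 \left(- \frac{m}{5}\right) = - 4 m$)
$j{\left(d \right)} = 2 d \left(-125 + d\right)$ ($j{\left(d \right)} = \left(d - \left(117 - -8\right)\right) \left(d + d\right) = \left(d - 125\right) 2 d = \left(-125 + d\right) 2 d = 2 d \left(-125 + d\right)$)
$- j{\left(-56 - - \frac{115}{155} \right)} = - 2 \left(-56 - - \frac{115}{155}\right) \left(-125 - \left(56 - \frac{115}{155}\right)\right) = - 2 \left(-56 - \left(-115\right) \frac{1}{155}\right) \left(-125 - \left(56 - \frac{23}{31}\right)\right) = - 2 \left(-56 - - \frac{23}{31}\right) \left(-125 - \frac{1713}{31}\right) = - 2 \left(-56 + \frac{23}{31}\right) \left(-125 + \left(-56 + \frac{23}{31}\right)\right) = - \frac{2 \left(-1713\right) \left(-125 - \frac{1713}{31}\right)}{31} = - \frac{2 \left(-1713\right) \left(-5588\right)}{31 \cdot 31} = \left(-1\right) \frac{19144488}{961} = - \frac{19144488}{961}$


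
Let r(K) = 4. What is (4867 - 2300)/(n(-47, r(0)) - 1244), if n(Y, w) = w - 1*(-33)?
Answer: -151/71 ≈ -2.1268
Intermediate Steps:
n(Y, w) = 33 + w (n(Y, w) = w + 33 = 33 + w)
(4867 - 2300)/(n(-47, r(0)) - 1244) = (4867 - 2300)/((33 + 4) - 1244) = 2567/(37 - 1244) = 2567/(-1207) = 2567*(-1/1207) = -151/71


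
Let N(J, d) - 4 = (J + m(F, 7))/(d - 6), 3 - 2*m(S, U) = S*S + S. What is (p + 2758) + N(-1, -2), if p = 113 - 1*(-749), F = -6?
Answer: 58013/16 ≈ 3625.8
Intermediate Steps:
m(S, U) = 3/2 - S/2 - S²/2 (m(S, U) = 3/2 - (S*S + S)/2 = 3/2 - (S² + S)/2 = 3/2 - (S + S²)/2 = 3/2 + (-S/2 - S²/2) = 3/2 - S/2 - S²/2)
p = 862 (p = 113 + 749 = 862)
N(J, d) = 4 + (-27/2 + J)/(-6 + d) (N(J, d) = 4 + (J + (3/2 - ½*(-6) - ½*(-6)²))/(d - 6) = 4 + (J + (3/2 + 3 - ½*36))/(-6 + d) = 4 + (J + (3/2 + 3 - 18))/(-6 + d) = 4 + (J - 27/2)/(-6 + d) = 4 + (-27/2 + J)/(-6 + d))
(p + 2758) + N(-1, -2) = (862 + 2758) + (-75/2 - 1 + 4*(-2))/(-6 - 2) = 3620 + (-75/2 - 1 - 8)/(-8) = 3620 - ⅛*(-93/2) = 3620 + 93/16 = 58013/16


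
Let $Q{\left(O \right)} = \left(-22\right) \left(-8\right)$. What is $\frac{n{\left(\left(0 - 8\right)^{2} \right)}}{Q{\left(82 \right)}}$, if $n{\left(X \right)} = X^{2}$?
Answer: $\frac{256}{11} \approx 23.273$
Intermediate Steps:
$Q{\left(O \right)} = 176$
$\frac{n{\left(\left(0 - 8\right)^{2} \right)}}{Q{\left(82 \right)}} = \frac{\left(\left(0 - 8\right)^{2}\right)^{2}}{176} = \left(\left(-8\right)^{2}\right)^{2} \cdot \frac{1}{176} = 64^{2} \cdot \frac{1}{176} = 4096 \cdot \frac{1}{176} = \frac{256}{11}$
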